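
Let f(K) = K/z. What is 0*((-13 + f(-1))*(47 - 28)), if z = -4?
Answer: 0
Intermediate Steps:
f(K) = -K/4 (f(K) = K/(-4) = K*(-1/4) = -K/4)
0*((-13 + f(-1))*(47 - 28)) = 0*((-13 - 1/4*(-1))*(47 - 28)) = 0*((-13 + 1/4)*19) = 0*(-51/4*19) = 0*(-969/4) = 0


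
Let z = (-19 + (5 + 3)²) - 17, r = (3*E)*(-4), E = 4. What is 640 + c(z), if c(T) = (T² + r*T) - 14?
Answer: 66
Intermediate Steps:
r = -48 (r = (3*4)*(-4) = 12*(-4) = -48)
z = 28 (z = (-19 + 8²) - 17 = (-19 + 64) - 17 = 45 - 17 = 28)
c(T) = -14 + T² - 48*T (c(T) = (T² - 48*T) - 14 = -14 + T² - 48*T)
640 + c(z) = 640 + (-14 + 28² - 48*28) = 640 + (-14 + 784 - 1344) = 640 - 574 = 66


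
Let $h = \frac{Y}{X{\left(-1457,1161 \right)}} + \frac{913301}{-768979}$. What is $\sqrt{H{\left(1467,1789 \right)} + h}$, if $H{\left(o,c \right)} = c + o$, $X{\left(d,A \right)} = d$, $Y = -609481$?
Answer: $\frac{\sqrt{4610878990957459727530}}{1120402403} \approx 60.606$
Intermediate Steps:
$h = \frac{467347410342}{1120402403}$ ($h = - \frac{609481}{-1457} + \frac{913301}{-768979} = \left(-609481\right) \left(- \frac{1}{1457}\right) + 913301 \left(- \frac{1}{768979}\right) = \frac{609481}{1457} - \frac{913301}{768979} = \frac{467347410342}{1120402403} \approx 417.12$)
$\sqrt{H{\left(1467,1789 \right)} + h} = \sqrt{\left(1789 + 1467\right) + \frac{467347410342}{1120402403}} = \sqrt{3256 + \frac{467347410342}{1120402403}} = \sqrt{\frac{4115377634510}{1120402403}} = \frac{\sqrt{4610878990957459727530}}{1120402403}$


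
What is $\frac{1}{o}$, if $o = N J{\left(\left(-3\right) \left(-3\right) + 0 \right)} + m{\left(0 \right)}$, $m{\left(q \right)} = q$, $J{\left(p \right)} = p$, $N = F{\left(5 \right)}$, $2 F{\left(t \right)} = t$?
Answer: $\frac{2}{45} \approx 0.044444$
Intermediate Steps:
$F{\left(t \right)} = \frac{t}{2}$
$N = \frac{5}{2}$ ($N = \frac{1}{2} \cdot 5 = \frac{5}{2} \approx 2.5$)
$o = \frac{45}{2}$ ($o = \frac{5 \left(\left(-3\right) \left(-3\right) + 0\right)}{2} + 0 = \frac{5 \left(9 + 0\right)}{2} + 0 = \frac{5}{2} \cdot 9 + 0 = \frac{45}{2} + 0 = \frac{45}{2} \approx 22.5$)
$\frac{1}{o} = \frac{1}{\frac{45}{2}} = \frac{2}{45}$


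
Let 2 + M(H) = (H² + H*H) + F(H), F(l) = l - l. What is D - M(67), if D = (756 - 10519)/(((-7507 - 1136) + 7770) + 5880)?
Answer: -44952595/5007 ≈ -8978.0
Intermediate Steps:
F(l) = 0
D = -9763/5007 (D = -9763/((-8643 + 7770) + 5880) = -9763/(-873 + 5880) = -9763/5007 ≈ -1.9499)
M(H) = -2 + 2*H² (M(H) = -2 + ((H² + H*H) + 0) = -2 + ((H² + H²) + 0) = -2 + (2*H² + 0) = -2 + 2*H²)
D - M(67) = -9763/5007 - (-2 + 2*67²) = -9763/5007 - (-2 + 2*4489) = -9763/5007 - (-2 + 8978) = -9763/5007 - 1*8976 = -9763/5007 - 8976 = -44952595/5007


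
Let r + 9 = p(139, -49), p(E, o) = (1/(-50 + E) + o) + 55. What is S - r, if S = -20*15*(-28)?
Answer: 747866/89 ≈ 8403.0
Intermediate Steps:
p(E, o) = 55 + o + 1/(-50 + E) (p(E, o) = (o + 1/(-50 + E)) + 55 = 55 + o + 1/(-50 + E))
S = 8400 (S = -300*(-28) = 8400)
r = -266/89 (r = -9 + (-2749 - 50*(-49) + 55*139 + 139*(-49))/(-50 + 139) = -9 + (-2749 + 2450 + 7645 - 6811)/89 = -9 + (1/89)*535 = -9 + 535/89 = -266/89 ≈ -2.9888)
S - r = 8400 - 1*(-266/89) = 8400 + 266/89 = 747866/89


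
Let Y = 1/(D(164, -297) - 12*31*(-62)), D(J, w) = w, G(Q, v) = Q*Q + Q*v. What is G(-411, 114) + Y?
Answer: 2779099390/22767 ≈ 1.2207e+5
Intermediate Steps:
G(Q, v) = Q² + Q*v
Y = 1/22767 (Y = 1/(-297 - 12*31*(-62)) = 1/(-297 - 372*(-62)) = 1/(-297 + 23064) = 1/22767 ≈ 4.3923e-5)
G(-411, 114) + Y = -411*(-411 + 114) + 1/22767 = -411*(-297) + 1/22767 = 122067 + 1/22767 = 2779099390/22767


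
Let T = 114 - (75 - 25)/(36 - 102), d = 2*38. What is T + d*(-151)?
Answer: -374921/33 ≈ -11361.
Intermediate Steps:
d = 76
T = 3787/33 (T = 114 - 50/(-66) = 114 - 50*(-1)/66 = 114 - 1*(-25/33) = 114 + 25/33 = 3787/33 ≈ 114.76)
T + d*(-151) = 3787/33 + 76*(-151) = 3787/33 - 11476 = -374921/33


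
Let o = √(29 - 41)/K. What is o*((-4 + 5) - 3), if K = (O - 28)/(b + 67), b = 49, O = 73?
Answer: -464*I*√3/45 ≈ -17.859*I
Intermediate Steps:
K = 45/116 (K = (73 - 28)/(49 + 67) = 45/116 ≈ 0.38793)
o = 232*I*√3/45 (o = √(29 - 41)/(45/116) = √(-12)*(116/45) = (2*I*√3)*(116/45) = 232*I*√3/45 ≈ 8.9297*I)
o*((-4 + 5) - 3) = (232*I*√3/45)*((-4 + 5) - 3) = (232*I*√3/45)*(1 - 3) = (232*I*√3/45)*(-2) = -464*I*√3/45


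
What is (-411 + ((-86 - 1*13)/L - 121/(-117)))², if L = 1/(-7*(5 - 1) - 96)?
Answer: 1927449082276/13689 ≈ 1.4080e+8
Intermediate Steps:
L = -1/124 (L = 1/(-7*4 - 96) = 1/(-28 - 96) = 1/(-124) = -1/124 ≈ -0.0080645)
(-411 + ((-86 - 1*13)/L - 121/(-117)))² = (-411 + ((-86 - 1*13)/(-1/124) - 121/(-117)))² = (-411 + ((-86 - 13)*(-124) - 121*(-1/117)))² = (-411 + (-99*(-124) + 121/117))² = (-411 + (12276 + 121/117))² = (-411 + 1436413/117)² = (1388326/117)² = 1927449082276/13689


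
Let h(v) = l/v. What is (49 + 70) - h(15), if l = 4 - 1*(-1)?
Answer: 356/3 ≈ 118.67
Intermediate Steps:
l = 5 (l = 4 + 1 = 5)
h(v) = 5/v
(49 + 70) - h(15) = (49 + 70) - 5/15 = 119 - 5/15 = 119 - 1*1/3 = 119 - 1/3 = 356/3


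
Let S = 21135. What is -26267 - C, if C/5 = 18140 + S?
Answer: -222642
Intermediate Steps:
C = 196375 (C = 5*(18140 + 21135) = 5*39275 = 196375)
-26267 - C = -26267 - 1*196375 = -26267 - 196375 = -222642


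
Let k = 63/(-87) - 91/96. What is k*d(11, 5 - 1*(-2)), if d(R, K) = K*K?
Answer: -228095/2784 ≈ -81.931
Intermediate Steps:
d(R, K) = K²
k = -4655/2784 (k = 63*(-1/87) - 91*1/96 = -21/29 - 91/96 = -4655/2784 ≈ -1.6721)
k*d(11, 5 - 1*(-2)) = -4655*(5 - 1*(-2))²/2784 = -4655*(5 + 2)²/2784 = -4655/2784*7² = -4655/2784*49 = -228095/2784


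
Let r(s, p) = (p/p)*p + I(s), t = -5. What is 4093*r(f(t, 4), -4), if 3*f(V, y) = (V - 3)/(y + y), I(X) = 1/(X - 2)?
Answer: -126883/7 ≈ -18126.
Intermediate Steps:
I(X) = 1/(-2 + X)
f(V, y) = (-3 + V)/(6*y) (f(V, y) = ((V - 3)/(y + y))/3 = ((-3 + V)/((2*y)))/3 = ((-3 + V)*(1/(2*y)))/3 = ((-3 + V)/(2*y))/3 = (-3 + V)/(6*y))
r(s, p) = p + 1/(-2 + s) (r(s, p) = (p/p)*p + 1/(-2 + s) = 1*p + 1/(-2 + s) = p + 1/(-2 + s))
4093*r(f(t, 4), -4) = 4093*((1 - 4*(-2 + (⅙)*(-3 - 5)/4))/(-2 + (⅙)*(-3 - 5)/4)) = 4093*((1 - 4*(-2 + (⅙)*(¼)*(-8)))/(-2 + (⅙)*(¼)*(-8))) = 4093*((1 - 4*(-2 - ⅓))/(-2 - ⅓)) = 4093*((1 - 4*(-7/3))/(-7/3)) = 4093*(-3*(1 + 28/3)/7) = 4093*(-3/7*31/3) = 4093*(-31/7) = -126883/7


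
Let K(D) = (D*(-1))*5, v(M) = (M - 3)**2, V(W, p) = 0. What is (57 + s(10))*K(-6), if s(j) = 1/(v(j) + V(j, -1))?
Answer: 83820/49 ≈ 1710.6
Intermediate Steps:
v(M) = (-3 + M)**2
K(D) = -5*D (K(D) = -D*5 = -5*D)
s(j) = (-3 + j)**(-2) (s(j) = 1/((-3 + j)**2 + 0) = 1/((-3 + j)**2) = (-3 + j)**(-2))
(57 + s(10))*K(-6) = (57 + (-3 + 10)**(-2))*(-5*(-6)) = (57 + 7**(-2))*30 = (57 + 1/49)*30 = (2794/49)*30 = 83820/49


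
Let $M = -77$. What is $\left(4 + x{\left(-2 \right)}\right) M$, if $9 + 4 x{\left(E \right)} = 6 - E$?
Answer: $- \frac{1155}{4} \approx -288.75$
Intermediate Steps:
$x{\left(E \right)} = - \frac{3}{4} - \frac{E}{4}$ ($x{\left(E \right)} = - \frac{9}{4} + \frac{6 - E}{4} = - \frac{9}{4} - \left(- \frac{3}{2} + \frac{E}{4}\right) = - \frac{3}{4} - \frac{E}{4}$)
$\left(4 + x{\left(-2 \right)}\right) M = \left(4 - \frac{1}{4}\right) \left(-77\right) = \frac{15}{4} \left(-77\right) = - \frac{1155}{4}$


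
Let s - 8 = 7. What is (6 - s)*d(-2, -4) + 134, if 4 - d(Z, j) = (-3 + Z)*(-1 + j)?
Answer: 323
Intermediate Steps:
s = 15 (s = 8 + 7 = 15)
d(Z, j) = 4 - (-1 + j)*(-3 + Z) (d(Z, j) = 4 - (-3 + Z)*(-1 + j) = 4 - (-1 + j)*(-3 + Z))
(6 - s)*d(-2, -4) + 134 = (6 - 1*15)*(1 - 2 + 3*(-4) - 1*(-2)*(-4)) + 134 = (6 - 15)*(1 - 2 - 12 - 8) + 134 = -9*(-21) + 134 = 189 + 134 = 323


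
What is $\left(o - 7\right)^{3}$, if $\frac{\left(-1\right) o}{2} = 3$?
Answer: $-2197$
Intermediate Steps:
$o = -6$ ($o = \left(-2\right) 3 = -6$)
$\left(o - 7\right)^{3} = \left(-6 - 7\right)^{3} = \left(-13\right)^{3} = -2197$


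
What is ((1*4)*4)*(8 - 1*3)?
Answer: 80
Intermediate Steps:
((1*4)*4)*(8 - 1*3) = (4*4)*(8 - 3) = 16*5 = 80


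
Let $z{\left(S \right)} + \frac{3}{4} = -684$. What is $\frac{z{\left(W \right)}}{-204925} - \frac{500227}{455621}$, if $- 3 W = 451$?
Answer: $- \frac{408788125981}{373472533700} \approx -1.0946$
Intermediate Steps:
$W = - \frac{451}{3}$ ($W = \left(- \frac{1}{3}\right) 451 = - \frac{451}{3} \approx -150.33$)
$z{\left(S \right)} = - \frac{2739}{4}$ ($z{\left(S \right)} = - \frac{3}{4} - 684 = - \frac{2739}{4}$)
$\frac{z{\left(W \right)}}{-204925} - \frac{500227}{455621} = - \frac{2739}{4 \left(-204925\right)} - \frac{500227}{455621} = \left(- \frac{2739}{4}\right) \left(- \frac{1}{204925}\right) - \frac{500227}{455621} = \frac{2739}{819700} - \frac{500227}{455621} = - \frac{408788125981}{373472533700}$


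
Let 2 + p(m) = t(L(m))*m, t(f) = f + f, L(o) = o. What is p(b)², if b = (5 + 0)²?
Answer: 1557504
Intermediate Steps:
t(f) = 2*f
b = 25 (b = 5² = 25)
p(m) = -2 + 2*m² (p(m) = -2 + (2*m)*m = -2 + 2*m²)
p(b)² = (-2 + 2*25²)² = (-2 + 2*625)² = (-2 + 1250)² = 1248² = 1557504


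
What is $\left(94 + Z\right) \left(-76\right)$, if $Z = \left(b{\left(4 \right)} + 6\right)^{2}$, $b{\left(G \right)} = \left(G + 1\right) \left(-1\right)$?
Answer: $-7220$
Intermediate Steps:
$b{\left(G \right)} = -1 - G$ ($b{\left(G \right)} = \left(1 + G\right) \left(-1\right) = -1 - G$)
$Z = 1$ ($Z = \left(\left(-1 - 4\right) + 6\right)^{2} = \left(-5 + 6\right)^{2} = 1^{2} = 1$)
$\left(94 + Z\right) \left(-76\right) = \left(94 + 1\right) \left(-76\right) = 95 \left(-76\right) = -7220$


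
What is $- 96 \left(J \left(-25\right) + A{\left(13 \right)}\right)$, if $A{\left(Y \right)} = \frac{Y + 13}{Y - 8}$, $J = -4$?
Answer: $- \frac{50496}{5} \approx -10099.0$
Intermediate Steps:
$A{\left(Y \right)} = \frac{13 + Y}{-8 + Y}$
$- 96 \left(J \left(-25\right) + A{\left(13 \right)}\right) = - 96 \left(\left(-4\right) \left(-25\right) + \frac{13 + 13}{-8 + 13}\right) = - 96 \left(100 + \frac{1}{5} \cdot 26\right) = - 96 \left(100 + \frac{26}{5}\right) = \left(-96\right) \frac{526}{5} = - \frac{50496}{5}$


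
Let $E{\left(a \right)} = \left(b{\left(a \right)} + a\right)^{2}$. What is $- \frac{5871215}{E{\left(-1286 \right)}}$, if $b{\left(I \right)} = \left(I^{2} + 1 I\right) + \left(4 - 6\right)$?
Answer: $- \frac{5871215}{2726534093284} \approx -2.1534 \cdot 10^{-6}$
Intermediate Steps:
$b{\left(I \right)} = -2 + I + I^{2}$ ($b{\left(I \right)} = \left(I^{2} + I\right) + \left(4 - 6\right) = \left(I + I^{2}\right) - 2 = -2 + I + I^{2}$)
$E{\left(a \right)} = \left(-2 + a^{2} + 2 a\right)^{2}$ ($E{\left(a \right)} = \left(\left(-2 + a + a^{2}\right) + a\right)^{2} = \left(-2 + a^{2} + 2 a\right)^{2}$)
$- \frac{5871215}{E{\left(-1286 \right)}} = - \frac{5871215}{\left(-2 + \left(-1286\right)^{2} + 2 \left(-1286\right)\right)^{2}} = - \frac{5871215}{\left(-2 + 1653796 - 2572\right)^{2}} = - \frac{5871215}{1651222^{2}} = - \frac{5871215}{2726534093284}$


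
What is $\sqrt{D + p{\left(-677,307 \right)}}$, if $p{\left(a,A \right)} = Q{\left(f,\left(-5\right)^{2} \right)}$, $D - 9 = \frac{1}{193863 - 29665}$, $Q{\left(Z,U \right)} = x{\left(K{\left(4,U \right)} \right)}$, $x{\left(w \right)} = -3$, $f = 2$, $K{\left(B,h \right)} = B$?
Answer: $\frac{\sqrt{161766063422}}{164198} \approx 2.4495$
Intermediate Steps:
$Q{\left(Z,U \right)} = -3$
$D = \frac{1477783}{164198}$ ($D = 9 + \frac{1}{193863 - 29665} = 9 + \frac{1}{164198} = \frac{1477783}{164198} \approx 9.0$)
$p{\left(a,A \right)} = -3$
$\sqrt{D + p{\left(-677,307 \right)}} = \sqrt{\frac{1477783}{164198} - 3} = \sqrt{\frac{985189}{164198}} = \frac{\sqrt{161766063422}}{164198}$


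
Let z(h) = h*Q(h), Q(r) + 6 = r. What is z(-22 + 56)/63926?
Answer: 476/31963 ≈ 0.014892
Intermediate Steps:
Q(r) = -6 + r
z(h) = h*(-6 + h)
z(-22 + 56)/63926 = ((-22 + 56)*(-6 + (-22 + 56)))/63926 = (34*(-6 + 34))*(1/63926) = (34*28)*(1/63926) = 952*(1/63926) = 476/31963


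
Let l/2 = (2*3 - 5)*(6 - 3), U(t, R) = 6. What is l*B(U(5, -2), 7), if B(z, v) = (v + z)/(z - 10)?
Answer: -39/2 ≈ -19.500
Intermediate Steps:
B(z, v) = (v + z)/(-10 + z)
l = 6 (l = 2*((2*3 - 5)*(6 - 3)) = 2*((6 - 5)*3) = 2*(1*3) = 2*3 = 6)
l*B(U(5, -2), 7) = 6*((7 + 6)/(-10 + 6)) = 6*(13/(-4)) = 6*(-¼*13) = 6*(-13/4) = -39/2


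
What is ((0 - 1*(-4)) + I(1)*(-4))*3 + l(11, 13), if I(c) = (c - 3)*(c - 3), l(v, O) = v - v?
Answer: -36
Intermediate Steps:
l(v, O) = 0
I(c) = (-3 + c)**2 (I(c) = (-3 + c)*(-3 + c) = (-3 + c)**2)
((0 - 1*(-4)) + I(1)*(-4))*3 + l(11, 13) = ((0 - 1*(-4)) + (-3 + 1)**2*(-4))*3 + 0 = ((0 + 4) + (-2)**2*(-4))*3 + 0 = (4 + 4*(-4))*3 + 0 = (4 - 16)*3 + 0 = -12*3 + 0 = -36 + 0 = -36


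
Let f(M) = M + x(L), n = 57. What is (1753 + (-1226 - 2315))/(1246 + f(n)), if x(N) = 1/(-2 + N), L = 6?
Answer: -7152/5213 ≈ -1.3720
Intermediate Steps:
f(M) = ¼ + M (f(M) = M + 1/(-2 + 6) = M + 1/4 = M + ¼ = ¼ + M)
(1753 + (-1226 - 2315))/(1246 + f(n)) = (1753 + (-1226 - 2315))/(1246 + (¼ + 57)) = (1753 - 3541)/(1246 + 229/4) = -1788/5213/4 = -1788*4/5213 = -7152/5213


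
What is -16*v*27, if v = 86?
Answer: -37152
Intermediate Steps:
-16*v*27 = -1376*27 = -16*2322 = -37152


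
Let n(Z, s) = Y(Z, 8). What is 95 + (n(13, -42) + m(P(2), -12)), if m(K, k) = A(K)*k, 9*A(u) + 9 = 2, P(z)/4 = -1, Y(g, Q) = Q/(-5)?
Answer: 1541/15 ≈ 102.73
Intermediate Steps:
Y(g, Q) = -Q/5 (Y(g, Q) = Q*(-⅕) = -Q/5)
P(z) = -4 (P(z) = 4*(-1) = -4)
A(u) = -7/9 (A(u) = -1 + (⅑)*2 = -1 + 2/9 = -7/9)
n(Z, s) = -8/5 (n(Z, s) = -⅕*8 = -8/5)
m(K, k) = -7*k/9
95 + (n(13, -42) + m(P(2), -12)) = 95 + (-8/5 - 7/9*(-12)) = 95 + (-8/5 + 28/3) = 95 + 116/15 = 1541/15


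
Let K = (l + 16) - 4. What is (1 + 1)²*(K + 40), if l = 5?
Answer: 228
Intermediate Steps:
K = 17 (K = (5 + 16) - 4 = 21 - 4 = 17)
(1 + 1)²*(K + 40) = (1 + 1)²*(17 + 40) = 2²*57 = 4*57 = 228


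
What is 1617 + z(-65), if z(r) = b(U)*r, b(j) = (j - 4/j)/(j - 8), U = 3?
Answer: 4916/3 ≈ 1638.7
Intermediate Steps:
b(j) = (j - 4/j)/(-8 + j)
z(r) = -r/3 (z(r) = ((-4 + 3²)/(3*(-8 + 3)))*r = ((⅓)*(-4 + 9)/(-5))*r = ((⅓)*(-⅕)*5)*r = -r/3)
1617 + z(-65) = 1617 - ⅓*(-65) = 1617 + 65/3 = 4916/3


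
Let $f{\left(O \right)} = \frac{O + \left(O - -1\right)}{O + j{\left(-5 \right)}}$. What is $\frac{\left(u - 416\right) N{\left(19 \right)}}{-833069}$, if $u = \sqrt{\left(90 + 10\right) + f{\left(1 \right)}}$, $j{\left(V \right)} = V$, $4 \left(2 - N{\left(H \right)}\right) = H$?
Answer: $- \frac{1144}{833069} + \frac{11 \sqrt{397}}{6664552} \approx -0.0013403$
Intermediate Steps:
$N{\left(H \right)} = 2 - \frac{H}{4}$
$f{\left(O \right)} = \frac{1 + 2 O}{-5 + O}$ ($f{\left(O \right)} = \frac{O + \left(O - -1\right)}{O - 5} = \frac{O + \left(O + 1\right)}{-5 + O} = \frac{O + \left(1 + O\right)}{-5 + O} = \frac{1 + 2 O}{-5 + O}$)
$u = \frac{\sqrt{397}}{2}$ ($u = \sqrt{\left(90 + 10\right) + \frac{1 + 2 \cdot 1}{-5 + 1}} = \sqrt{100 + \frac{1 + 2}{-4}} = \sqrt{100 - \frac{3}{4}} = \sqrt{\frac{397}{4}} = \frac{\sqrt{397}}{2} \approx 9.9624$)
$\frac{\left(u - 416\right) N{\left(19 \right)}}{-833069} = \frac{\left(\frac{\sqrt{397}}{2} - 416\right) \left(2 - \frac{19}{4}\right)}{-833069} = \left(-416 + \frac{\sqrt{397}}{2}\right) \left(2 - \frac{19}{4}\right) \left(- \frac{1}{833069}\right) = \left(-416 + \frac{\sqrt{397}}{2}\right) \left(- \frac{11}{4}\right) \left(- \frac{1}{833069}\right) = \left(1144 - \frac{11 \sqrt{397}}{8}\right) \left(- \frac{1}{833069}\right) = - \frac{1144}{833069} + \frac{11 \sqrt{397}}{6664552}$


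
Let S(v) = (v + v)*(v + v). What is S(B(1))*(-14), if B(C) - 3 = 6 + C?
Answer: -5600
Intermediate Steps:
B(C) = 9 + C (B(C) = 3 + (6 + C) = 9 + C)
S(v) = 4*v² (S(v) = (2*v)*(2*v) = 4*v²)
S(B(1))*(-14) = (4*(9 + 1)²)*(-14) = (4*10²)*(-14) = (4*100)*(-14) = 400*(-14) = -5600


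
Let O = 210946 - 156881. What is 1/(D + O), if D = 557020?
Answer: 1/611085 ≈ 1.6364e-6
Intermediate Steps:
O = 54065
1/(D + O) = 1/(557020 + 54065) = 1/611085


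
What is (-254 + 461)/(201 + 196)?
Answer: 207/397 ≈ 0.52141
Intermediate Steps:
(-254 + 461)/(201 + 196) = 207/397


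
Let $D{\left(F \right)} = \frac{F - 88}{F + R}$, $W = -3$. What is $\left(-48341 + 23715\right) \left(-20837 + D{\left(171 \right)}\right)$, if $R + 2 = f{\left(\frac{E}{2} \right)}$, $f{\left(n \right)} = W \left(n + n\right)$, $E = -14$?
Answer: $\frac{108268800024}{211} \approx 5.1312 \cdot 10^{8}$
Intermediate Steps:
$f{\left(n \right)} = - 6 n$ ($f{\left(n \right)} = - 3 \left(n + n\right) = - 3 \cdot 2 n = - 6 n$)
$R = 40$ ($R = -2 - 6 \left(- \frac{14}{2}\right) = -2 - 6 \left(\left(-14\right) \frac{1}{2}\right) = -2 - -42 = -2 + 42 = 40$)
$D{\left(F \right)} = \frac{-88 + F}{40 + F}$ ($D{\left(F \right)} = \frac{F - 88}{F + 40} = \frac{-88 + F}{40 + F}$)
$\left(-48341 + 23715\right) \left(-20837 + D{\left(171 \right)}\right) = \left(-48341 + 23715\right) \left(-20837 + \frac{-88 + 171}{40 + 171}\right) = - 24626 \left(-20837 + \frac{1}{211} \cdot 83\right) = - 24626 \left(-20837 + \frac{83}{211}\right) = \left(-24626\right) \left(- \frac{4396524}{211}\right) = \frac{108268800024}{211}$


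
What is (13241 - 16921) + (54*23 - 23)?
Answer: -2461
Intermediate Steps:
(13241 - 16921) + (54*23 - 23) = -3680 + (1242 - 23) = -3680 + 1219 = -2461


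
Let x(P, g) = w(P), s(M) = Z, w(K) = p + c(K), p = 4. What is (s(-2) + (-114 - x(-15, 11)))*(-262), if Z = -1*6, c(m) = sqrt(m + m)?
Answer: 32488 + 262*I*sqrt(30) ≈ 32488.0 + 1435.0*I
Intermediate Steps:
c(m) = sqrt(2)*sqrt(m) (c(m) = sqrt(2*m) = sqrt(2)*sqrt(m))
Z = -6
w(K) = 4 + sqrt(2)*sqrt(K)
s(M) = -6
x(P, g) = 4 + sqrt(2)*sqrt(P)
(s(-2) + (-114 - x(-15, 11)))*(-262) = (-6 + (-114 - (4 + sqrt(2)*sqrt(-15))))*(-262) = (-6 + (-114 - (4 + sqrt(2)*(I*sqrt(15)))))*(-262) = (-6 + (-114 - (4 + I*sqrt(30))))*(-262) = (-6 + (-114 + (-4 - I*sqrt(30))))*(-262) = (-6 + (-118 - I*sqrt(30)))*(-262) = (-124 - I*sqrt(30))*(-262) = 32488 + 262*I*sqrt(30)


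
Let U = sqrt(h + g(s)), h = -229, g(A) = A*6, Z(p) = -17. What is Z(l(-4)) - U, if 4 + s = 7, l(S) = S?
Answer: -17 - I*sqrt(211) ≈ -17.0 - 14.526*I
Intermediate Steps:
s = 3 (s = -4 + 7 = 3)
g(A) = 6*A
U = I*sqrt(211) (U = sqrt(-229 + 6*3) = sqrt(-229 + 18) = sqrt(-211) = I*sqrt(211) ≈ 14.526*I)
Z(l(-4)) - U = -17 - I*sqrt(211)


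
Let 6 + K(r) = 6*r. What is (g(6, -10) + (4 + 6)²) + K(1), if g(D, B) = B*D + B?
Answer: 30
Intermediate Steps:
g(D, B) = B + B*D
K(r) = -6 + 6*r
(g(6, -10) + (4 + 6)²) + K(1) = (-10*(1 + 6) + (4 + 6)²) + (-6 + 6*1) = (-10*7 + 10²) + (-6 + 6) = (-70 + 100) + 0 = 30 + 0 = 30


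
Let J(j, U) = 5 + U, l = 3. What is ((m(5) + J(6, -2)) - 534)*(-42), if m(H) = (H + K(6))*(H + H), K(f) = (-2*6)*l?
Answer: 35322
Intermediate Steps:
K(f) = -36 (K(f) = -2*6*3 = -12*3 = -36)
m(H) = 2*H*(-36 + H) (m(H) = (H - 36)*(H + H) = (-36 + H)*(2*H) = 2*H*(-36 + H))
((m(5) + J(6, -2)) - 534)*(-42) = ((2*5*(-36 + 5) + (5 - 2)) - 534)*(-42) = ((2*5*(-31) + 3) - 534)*(-42) = ((-310 + 3) - 534)*(-42) = (-307 - 534)*(-42) = -841*(-42) = 35322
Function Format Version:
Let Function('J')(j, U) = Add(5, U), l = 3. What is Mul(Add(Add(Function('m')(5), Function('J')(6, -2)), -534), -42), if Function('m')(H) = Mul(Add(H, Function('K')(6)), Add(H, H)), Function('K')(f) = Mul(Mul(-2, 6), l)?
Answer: 35322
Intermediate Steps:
Function('K')(f) = -36 (Function('K')(f) = Mul(Mul(-2, 6), 3) = Mul(-12, 3) = -36)
Function('m')(H) = Mul(2, H, Add(-36, H)) (Function('m')(H) = Mul(Add(H, -36), Add(H, H)) = Mul(Add(-36, H), Mul(2, H)) = Mul(2, H, Add(-36, H)))
Mul(Add(Add(Function('m')(5), Function('J')(6, -2)), -534), -42) = Mul(Add(Add(Mul(2, 5, Add(-36, 5)), Add(5, -2)), -534), -42) = Mul(Add(Add(Mul(2, 5, -31), 3), -534), -42) = Mul(Add(Add(-310, 3), -534), -42) = Mul(Add(-307, -534), -42) = Mul(-841, -42) = 35322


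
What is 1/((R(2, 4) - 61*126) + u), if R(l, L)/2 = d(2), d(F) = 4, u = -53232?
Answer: -1/60910 ≈ -1.6418e-5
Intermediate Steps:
R(l, L) = 8 (R(l, L) = 2*4 = 8)
1/((R(2, 4) - 61*126) + u) = 1/((8 - 61*126) - 53232) = 1/((8 - 7686) - 53232) = 1/(-7678 - 53232) = 1/(-60910) = -1/60910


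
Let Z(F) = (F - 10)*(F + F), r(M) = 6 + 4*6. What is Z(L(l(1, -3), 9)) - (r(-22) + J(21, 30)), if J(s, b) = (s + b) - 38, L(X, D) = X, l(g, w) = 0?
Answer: -43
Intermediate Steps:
r(M) = 30 (r(M) = 6 + 24 = 30)
J(s, b) = -38 + b + s (J(s, b) = (b + s) - 38 = -38 + b + s)
Z(F) = 2*F*(-10 + F) (Z(F) = (-10 + F)*(2*F) = 2*F*(-10 + F))
Z(L(l(1, -3), 9)) - (r(-22) + J(21, 30)) = 2*0*(-10 + 0) - (30 + (-38 + 30 + 21)) = 2*0*(-10) - (30 + 13) = 0 - 1*43 = 0 - 43 = -43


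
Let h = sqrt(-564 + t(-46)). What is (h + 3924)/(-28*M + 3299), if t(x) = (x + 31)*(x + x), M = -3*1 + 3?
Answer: 3924/3299 + 4*sqrt(51)/3299 ≈ 1.1981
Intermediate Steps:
M = 0 (M = -3 + 3 = 0)
t(x) = 2*x*(31 + x) (t(x) = (31 + x)*(2*x) = 2*x*(31 + x))
h = 4*sqrt(51) (h = sqrt(-564 + 2*(-46)*(31 - 46)) = sqrt(-564 + 2*(-46)*(-15)) = sqrt(-564 + 1380) = sqrt(816) = 4*sqrt(51) ≈ 28.566)
(h + 3924)/(-28*M + 3299) = (4*sqrt(51) + 3924)/(-28*0 + 3299) = (3924 + 4*sqrt(51))/(0 + 3299) = (3924 + 4*sqrt(51))/3299 = (3924 + 4*sqrt(51))*(1/3299) = 3924/3299 + 4*sqrt(51)/3299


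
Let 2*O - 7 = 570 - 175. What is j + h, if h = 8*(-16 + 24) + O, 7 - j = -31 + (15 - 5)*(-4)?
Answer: 343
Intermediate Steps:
j = 78 (j = 7 - (-31 + (15 - 5)*(-4)) = 7 - (-31 + 10*(-4)) = 7 - (-31 - 40) = 7 - 1*(-71) = 7 + 71 = 78)
O = 201 (O = 7/2 + (570 - 175)/2 = 7/2 + (½)*395 = 7/2 + 395/2 = 201)
h = 265 (h = 8*(-16 + 24) + 201 = 8*8 + 201 = 64 + 201 = 265)
j + h = 78 + 265 = 343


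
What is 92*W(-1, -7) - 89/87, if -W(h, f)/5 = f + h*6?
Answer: 520171/87 ≈ 5979.0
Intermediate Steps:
W(h, f) = -30*h - 5*f (W(h, f) = -5*(f + h*6) = -5*(f + 6*h) = -30*h - 5*f)
92*W(-1, -7) - 89/87 = 92*(-30*(-1) - 5*(-7)) - 89/87 = 92*(30 + 35) - 89*1/87 = 92*65 - 89/87 = 5980 - 89/87 = 520171/87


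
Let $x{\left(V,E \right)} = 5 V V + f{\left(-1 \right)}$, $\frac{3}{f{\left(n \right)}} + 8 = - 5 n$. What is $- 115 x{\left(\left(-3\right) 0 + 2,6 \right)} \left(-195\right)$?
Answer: $426075$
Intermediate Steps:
$f{\left(n \right)} = \frac{3}{-8 - 5 n}$
$x{\left(V,E \right)} = -1 + 5 V^{2}$ ($x{\left(V,E \right)} = 5 V V - \frac{3}{8 + 5 \left(-1\right)} = 5 V^{2} - \frac{3}{8 - 5} = 5 V^{2} - \frac{3}{3} = 5 V^{2} - 1 = -1 + 5 V^{2}$)
$- 115 x{\left(\left(-3\right) 0 + 2,6 \right)} \left(-195\right) = - 115 \left(-1 + 5 \left(\left(-3\right) 0 + 2\right)^{2}\right) \left(-195\right) = - 115 \left(-1 + 5 \left(0 + 2\right)^{2}\right) \left(-195\right) = - 115 \left(-1 + 5 \cdot 2^{2}\right) \left(-195\right) = - 115 \left(-1 + 5 \cdot 4\right) \left(-195\right) = - 115 \left(-1 + 20\right) \left(-195\right) = \left(-115\right) 19 \left(-195\right) = \left(-2185\right) \left(-195\right) = 426075$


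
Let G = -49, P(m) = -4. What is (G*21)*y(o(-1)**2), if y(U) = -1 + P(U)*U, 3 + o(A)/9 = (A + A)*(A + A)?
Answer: 334425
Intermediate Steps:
o(A) = -27 + 36*A**2 (o(A) = -27 + 9*((A + A)*(A + A)) = -27 + 9*((2*A)*(2*A)) = -27 + 9*(4*A**2) = -27 + 36*A**2)
y(U) = -1 - 4*U
(G*21)*y(o(-1)**2) = (-49*21)*(-1 - 4*(-27 + 36*(-1)**2)**2) = -1029*(-1 - 4*(-27 + 36*1)**2) = -1029*(-1 - 4*(-27 + 36)**2) = -1029*(-1 - 4*9**2) = -1029*(-1 - 4*81) = -1029*(-1 - 324) = -1029*(-325) = 334425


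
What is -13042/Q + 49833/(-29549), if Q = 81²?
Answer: -712332371/193870989 ≈ -3.6743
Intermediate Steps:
Q = 6561
-13042/Q + 49833/(-29549) = -13042/6561 + 49833/(-29549) = -13042*1/6561 + 49833*(-1/29549) = -13042/6561 - 49833/29549 = -712332371/193870989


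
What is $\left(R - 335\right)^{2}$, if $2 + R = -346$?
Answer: $466489$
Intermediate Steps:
$R = -348$ ($R = -2 - 346 = -348$)
$\left(R - 335\right)^{2} = \left(-348 - 335\right)^{2} = \left(-683\right)^{2} = 466489$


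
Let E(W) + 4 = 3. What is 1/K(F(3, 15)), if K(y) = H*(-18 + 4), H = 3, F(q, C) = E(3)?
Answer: -1/42 ≈ -0.023810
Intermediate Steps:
E(W) = -1 (E(W) = -4 + 3 = -1)
F(q, C) = -1
K(y) = -42 (K(y) = 3*(-18 + 4) = 3*(-14) = -42)
1/K(F(3, 15)) = 1/(-42) = -1/42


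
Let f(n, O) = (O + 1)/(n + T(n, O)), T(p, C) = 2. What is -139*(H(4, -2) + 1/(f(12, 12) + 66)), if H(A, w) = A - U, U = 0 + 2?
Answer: -262432/937 ≈ -280.08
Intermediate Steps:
U = 2
f(n, O) = (1 + O)/(2 + n) (f(n, O) = (O + 1)/(n + 2) = (1 + O)/(2 + n))
H(A, w) = -2 + A (H(A, w) = A - 1*2 = A - 2 = -2 + A)
-139*(H(4, -2) + 1/(f(12, 12) + 66)) = -139*((-2 + 4) + 1/((1 + 12)/(2 + 12) + 66)) = -139*(2 + 1/(13/14 + 66)) = -139*(2 + 1/(937/14)) = -139*(2 + 14/937) = -139*1888/937 = -262432/937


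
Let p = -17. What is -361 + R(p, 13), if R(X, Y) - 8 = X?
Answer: -370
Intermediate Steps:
R(X, Y) = 8 + X
-361 + R(p, 13) = -361 + (8 - 17) = -361 - 9 = -370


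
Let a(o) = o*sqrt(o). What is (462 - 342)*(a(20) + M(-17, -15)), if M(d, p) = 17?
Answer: 2040 + 4800*sqrt(5) ≈ 12773.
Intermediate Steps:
a(o) = o**(3/2)
(462 - 342)*(a(20) + M(-17, -15)) = (462 - 342)*(20**(3/2) + 17) = 120*(40*sqrt(5) + 17) = 120*(17 + 40*sqrt(5)) = 2040 + 4800*sqrt(5)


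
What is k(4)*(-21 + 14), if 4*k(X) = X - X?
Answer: 0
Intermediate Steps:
k(X) = 0 (k(X) = (X - X)/4 = (¼)*0 = 0)
k(4)*(-21 + 14) = 0*(-21 + 14) = 0*(-7) = 0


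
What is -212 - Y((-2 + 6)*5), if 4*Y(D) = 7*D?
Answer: -247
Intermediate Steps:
Y(D) = 7*D/4 (Y(D) = (7*D)/4 = 7*D/4)
-212 - Y((-2 + 6)*5) = -212 - 7*(-2 + 6)*5/4 = -212 - 7*4*5/4 = -212 - 7*20/4 = -212 - 1*35 = -212 - 35 = -247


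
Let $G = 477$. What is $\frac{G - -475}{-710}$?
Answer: $- \frac{476}{355} \approx -1.3408$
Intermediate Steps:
$\frac{G - -475}{-710} = \frac{477 - -475}{-710} = \left(477 + 475\right) \left(- \frac{1}{710}\right) = 952 \left(- \frac{1}{710}\right) = - \frac{476}{355}$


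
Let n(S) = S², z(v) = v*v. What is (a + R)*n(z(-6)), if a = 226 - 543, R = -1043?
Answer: -1762560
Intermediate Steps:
z(v) = v²
a = -317
(a + R)*n(z(-6)) = (-317 - 1043)*((-6)²)² = -1360*36² = -1360*1296 = -1762560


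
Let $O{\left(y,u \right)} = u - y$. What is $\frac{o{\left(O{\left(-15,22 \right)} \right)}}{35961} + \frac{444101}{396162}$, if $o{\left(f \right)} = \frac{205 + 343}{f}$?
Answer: $\frac{197039597011}{175705374078} \approx 1.1214$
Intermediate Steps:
$o{\left(f \right)} = \frac{548}{f}$
$\frac{o{\left(O{\left(-15,22 \right)} \right)}}{35961} + \frac{444101}{396162} = \frac{548 \frac{1}{22 - -15}}{35961} + \frac{444101}{396162} = \frac{548}{22 + 15} \cdot \frac{1}{35961} + 444101 \cdot \frac{1}{396162} = \frac{548}{37} \cdot \frac{1}{35961} + \frac{444101}{396162} = \frac{548}{1330557} + \frac{444101}{396162} = \frac{197039597011}{175705374078}$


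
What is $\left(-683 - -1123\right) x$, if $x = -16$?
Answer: $-7040$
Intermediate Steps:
$\left(-683 - -1123\right) x = \left(-683 - -1123\right) \left(-16\right) = \left(-683 + 1123\right) \left(-16\right) = 440 \left(-16\right) = -7040$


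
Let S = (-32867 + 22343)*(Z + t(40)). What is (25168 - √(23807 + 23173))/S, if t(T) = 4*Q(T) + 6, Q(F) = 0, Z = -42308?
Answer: 242/4280637 - 3*√145/74197708 ≈ 5.6047e-5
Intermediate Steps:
t(T) = 6 (t(T) = 4*0 + 6 = 0 + 6 = 6)
S = 445186248 (S = (-32867 + 22343)*(-42308 + 6) = -10524*(-42302) = 445186248)
(25168 - √(23807 + 23173))/S = (25168 - √(23807 + 23173))/445186248 = (25168 - √46980)*(1/445186248) = (25168 - 18*√145)*(1/445186248) = 242/4280637 - 3*√145/74197708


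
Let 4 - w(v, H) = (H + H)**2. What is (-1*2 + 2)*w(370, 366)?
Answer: 0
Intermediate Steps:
w(v, H) = 4 - 4*H**2 (w(v, H) = 4 - (H + H)**2 = 4 - (2*H)**2 = 4 - 4*H**2)
(-1*2 + 2)*w(370, 366) = (-1*2 + 2)*(4 - 4*366**2) = (-2 + 2)*(4 - 4*133956) = 0*(4 - 535824) = 0*(-535820) = 0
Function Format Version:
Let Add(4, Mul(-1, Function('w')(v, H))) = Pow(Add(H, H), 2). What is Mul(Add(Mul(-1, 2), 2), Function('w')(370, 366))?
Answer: 0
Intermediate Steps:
Function('w')(v, H) = Add(4, Mul(-4, Pow(H, 2))) (Function('w')(v, H) = Add(4, Mul(-1, Pow(Add(H, H), 2))) = Add(4, Mul(-1, Pow(Mul(2, H), 2))) = Add(4, Mul(-1, Mul(4, Pow(H, 2)))) = Add(4, Mul(-4, Pow(H, 2))))
Mul(Add(Mul(-1, 2), 2), Function('w')(370, 366)) = Mul(Add(Mul(-1, 2), 2), Add(4, Mul(-4, Pow(366, 2)))) = Mul(Add(-2, 2), Add(4, Mul(-4, 133956))) = Mul(0, Add(4, -535824)) = Mul(0, -535820) = 0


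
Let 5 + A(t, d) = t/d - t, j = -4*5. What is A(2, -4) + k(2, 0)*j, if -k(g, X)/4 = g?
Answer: 305/2 ≈ 152.50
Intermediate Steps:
k(g, X) = -4*g
j = -20
A(t, d) = -5 - t + t/d (A(t, d) = -5 + (t/d - t) = -5 + (-t + t/d) = -5 - t + t/d)
A(2, -4) + k(2, 0)*j = (-5 - 1*2 + 2/(-4)) - 4*2*(-20) = (-5 - 2 + 2*(-¼)) - 8*(-20) = (-5 - 2 - ½) + 160 = -15/2 + 160 = 305/2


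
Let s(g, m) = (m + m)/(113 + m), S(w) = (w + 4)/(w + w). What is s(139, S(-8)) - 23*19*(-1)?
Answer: 197963/453 ≈ 437.00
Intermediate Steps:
S(w) = (4 + w)/(2*w) (S(w) = (4 + w)/((2*w)) = (4 + w)*(1/(2*w)) = (4 + w)/(2*w))
s(g, m) = 2*m/(113 + m) (s(g, m) = (2*m)/(113 + m) = 2*m/(113 + m))
s(139, S(-8)) - 23*19*(-1) = 2*((½)*(4 - 8)/(-8))/(113 + (½)*(4 - 8)/(-8)) - 23*19*(-1) = 2*((½)*(-⅛)*(-4))/(113 + (½)*(-⅛)*(-4)) - 437*(-1) = 2*(¼)/(113 + ¼) + 437 = 2*(¼)/(453/4) + 437 = 2*(¼)*(4/453) + 437 = 2/453 + 437 = 197963/453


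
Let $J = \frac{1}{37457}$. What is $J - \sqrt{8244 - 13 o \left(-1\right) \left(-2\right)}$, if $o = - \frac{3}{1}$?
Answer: $\frac{1}{37457} - \sqrt{8322} \approx -91.225$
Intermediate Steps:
$J = \frac{1}{37457} \approx 2.6697 \cdot 10^{-5}$
$o = -3$ ($o = \left(-3\right) 1 = -3$)
$J - \sqrt{8244 - 13 o \left(-1\right) \left(-2\right)} = \frac{1}{37457} - \sqrt{8244 - 13 \left(-3\right) \left(-1\right) \left(-2\right)} = \frac{1}{37457} - \sqrt{8244 - 13 \cdot 3 \left(-2\right)} = \frac{1}{37457} - \sqrt{8244 - -78} = \frac{1}{37457} - \sqrt{8244 + 78} = \frac{1}{37457} - \sqrt{8322}$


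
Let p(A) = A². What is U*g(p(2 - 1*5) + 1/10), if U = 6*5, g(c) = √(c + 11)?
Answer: 3*√2010 ≈ 134.50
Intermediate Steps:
g(c) = √(11 + c)
U = 30
U*g(p(2 - 1*5) + 1/10) = 30*√(11 + ((2 - 1*5)² + 1/10)) = 30*√(11 + ((2 - 5)² + ⅒)) = 30*√(11 + ((-3)² + ⅒)) = 30*√(11 + (9 + ⅒)) = 30*√(11 + 91/10) = 30*√(201/10) = 30*(√2010/10) = 3*√2010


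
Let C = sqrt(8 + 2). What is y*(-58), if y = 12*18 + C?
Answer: -12528 - 58*sqrt(10) ≈ -12711.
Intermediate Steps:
C = sqrt(10) ≈ 3.1623
y = 216 + sqrt(10) (y = 12*18 + sqrt(10) = 216 + sqrt(10) ≈ 219.16)
y*(-58) = (216 + sqrt(10))*(-58) = -12528 - 58*sqrt(10)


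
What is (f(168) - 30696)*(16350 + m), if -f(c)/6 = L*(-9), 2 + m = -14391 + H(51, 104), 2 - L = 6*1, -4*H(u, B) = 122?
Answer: -59551968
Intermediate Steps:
H(u, B) = -61/2 (H(u, B) = -¼*122 = -61/2)
L = -4 (L = 2 - 6 = -4)
m = -28847/2 (m = -2 + (-14391 - 61/2) = -2 - 28843/2 = -28847/2 ≈ -14424.)
f(c) = -216 (f(c) = -(-24)*(-9) = -6*36 = -216)
(f(168) - 30696)*(16350 + m) = (-216 - 30696)*(16350 - 28847/2) = -30912*3853/2 = -59551968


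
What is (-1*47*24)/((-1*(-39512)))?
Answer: -141/4939 ≈ -0.028548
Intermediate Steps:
(-1*47*24)/((-1*(-39512))) = -47*24/39512 = -1128*1/39512 = -141/4939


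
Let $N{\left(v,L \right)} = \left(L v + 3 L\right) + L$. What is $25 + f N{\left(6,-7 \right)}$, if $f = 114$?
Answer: $-7955$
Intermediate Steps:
$N{\left(v,L \right)} = 4 L + L v$ ($N{\left(v,L \right)} = \left(3 L + L v\right) + L = 4 L + L v$)
$25 + f N{\left(6,-7 \right)} = 25 + 114 \left(- 7 \left(4 + 6\right)\right) = 25 + 114 \left(\left(-7\right) 10\right) = 25 + 114 \left(-70\right) = 25 - 7980 = -7955$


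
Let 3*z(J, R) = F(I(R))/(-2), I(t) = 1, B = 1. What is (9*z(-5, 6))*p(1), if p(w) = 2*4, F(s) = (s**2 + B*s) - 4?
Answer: 24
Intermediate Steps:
F(s) = -4 + s + s**2 (F(s) = (s**2 + 1*s) - 4 = (s**2 + s) - 4 = (s + s**2) - 4 = -4 + s + s**2)
z(J, R) = 1/3 (z(J, R) = ((-4 + 1 + 1**2)/(-2))/3 = ((-4 + 1 + 1)*(-1/2))/3 = (-2*(-1/2))/3 = (1/3)*1 = 1/3)
p(w) = 8
(9*z(-5, 6))*p(1) = (9*(1/3))*8 = 3*8 = 24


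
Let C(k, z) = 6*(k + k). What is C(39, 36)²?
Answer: 219024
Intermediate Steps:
C(k, z) = 12*k (C(k, z) = 6*(2*k) = 12*k)
C(39, 36)² = (12*39)² = 468² = 219024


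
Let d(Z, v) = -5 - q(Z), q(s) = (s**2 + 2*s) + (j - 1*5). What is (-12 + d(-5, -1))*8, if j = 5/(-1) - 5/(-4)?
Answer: -186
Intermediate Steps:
j = -15/4 (j = 5*(-1) - 5*(-1/4) = -5 + 5/4 = -15/4 ≈ -3.7500)
q(s) = -35/4 + s**2 + 2*s (q(s) = (s**2 + 2*s) + (-15/4 - 1*5) = (s**2 + 2*s) + (-15/4 - 5) = (s**2 + 2*s) - 35/4 = -35/4 + s**2 + 2*s)
d(Z, v) = 15/4 - Z**2 - 2*Z (d(Z, v) = -5 - (-35/4 + Z**2 + 2*Z) = -5 + (35/4 - Z**2 - 2*Z) = 15/4 - Z**2 - 2*Z)
(-12 + d(-5, -1))*8 = (-12 + (15/4 - 1*(-5)**2 - 2*(-5)))*8 = (-12 + (15/4 - 1*25 + 10))*8 = (-12 + (15/4 - 25 + 10))*8 = (-12 - 45/4)*8 = -93/4*8 = -186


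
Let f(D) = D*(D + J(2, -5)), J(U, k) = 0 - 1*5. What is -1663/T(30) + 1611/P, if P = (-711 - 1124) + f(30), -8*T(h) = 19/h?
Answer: 433014591/20615 ≈ 21005.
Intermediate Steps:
J(U, k) = -5 (J(U, k) = 0 - 5 = -5)
f(D) = D*(-5 + D) (f(D) = D*(D - 5) = D*(-5 + D))
T(h) = -19/(8*h)
P = -1085 (P = (-711 - 1124) + 30*(-5 + 30) = -1835 + 30*25 = -1835 + 750 = -1085)
-1663/T(30) + 1611/P = -1663/((-19/8/30)) + 1611/(-1085) = -1663/((-19/8*1/30)) + 1611*(-1/1085) = -1663/(-19/240) - 1611/1085 = -1663*(-240/19) - 1611/1085 = 399120/19 - 1611/1085 = 433014591/20615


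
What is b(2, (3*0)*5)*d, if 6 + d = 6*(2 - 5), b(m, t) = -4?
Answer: 96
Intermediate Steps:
d = -24 (d = -6 + 6*(2 - 5) = -6 + 6*(-3) = -6 - 18 = -24)
b(2, (3*0)*5)*d = -4*(-24) = 96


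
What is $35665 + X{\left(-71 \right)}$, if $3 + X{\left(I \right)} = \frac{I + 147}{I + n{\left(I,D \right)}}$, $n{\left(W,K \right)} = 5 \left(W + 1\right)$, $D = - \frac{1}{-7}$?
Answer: $\frac{15013626}{421} \approx 35662.0$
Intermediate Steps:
$D = \frac{1}{7}$ ($D = \left(-1\right) \left(- \frac{1}{7}\right) = \frac{1}{7} \approx 0.14286$)
$n{\left(W,K \right)} = 5 + 5 W$ ($n{\left(W,K \right)} = 5 \left(1 + W\right) = 5 + 5 W$)
$X{\left(I \right)} = -3 + \frac{147 + I}{5 + 6 I}$ ($X{\left(I \right)} = -3 + \frac{I + 147}{I + \left(5 + 5 I\right)} = -3 + \frac{147 + I}{5 + 6 I}$)
$35665 + X{\left(-71 \right)} = 35665 + \frac{132 - -1207}{5 + 6 \left(-71\right)} = 35665 + \frac{132 + 1207}{5 - 426} = 35665 + \frac{1}{-421} \cdot 1339 = 35665 - \frac{1339}{421} = \frac{15013626}{421}$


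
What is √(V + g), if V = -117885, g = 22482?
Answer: 7*I*√1947 ≈ 308.87*I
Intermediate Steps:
√(V + g) = √(-117885 + 22482) = √(-95403) = 7*I*√1947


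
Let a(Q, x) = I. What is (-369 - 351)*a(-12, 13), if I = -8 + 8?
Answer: 0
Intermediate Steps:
I = 0
a(Q, x) = 0
(-369 - 351)*a(-12, 13) = (-369 - 351)*0 = -720*0 = 0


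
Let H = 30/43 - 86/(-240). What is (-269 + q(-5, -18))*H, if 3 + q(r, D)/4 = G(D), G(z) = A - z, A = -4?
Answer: -81735/344 ≈ -237.60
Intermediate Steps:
G(z) = -4 - z
q(r, D) = -28 - 4*D (q(r, D) = -12 + 4*(-4 - D) = -12 + (-16 - 4*D) = -28 - 4*D)
H = 5449/5160 (H = 30*(1/43) - 86*(-1/240) = 30/43 + 43/120 = 5449/5160 ≈ 1.0560)
(-269 + q(-5, -18))*H = (-269 + (-28 - 4*(-18)))*(5449/5160) = (-269 + (-28 + 72))*(5449/5160) = (-269 + 44)*(5449/5160) = -225*5449/5160 = -81735/344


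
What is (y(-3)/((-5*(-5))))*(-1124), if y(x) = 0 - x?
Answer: -3372/25 ≈ -134.88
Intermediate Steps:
y(x) = -x
(y(-3)/((-5*(-5))))*(-1124) = ((-1*(-3))/((-5*(-5))))*(-1124) = (3/25)*(-1124) = -3372/25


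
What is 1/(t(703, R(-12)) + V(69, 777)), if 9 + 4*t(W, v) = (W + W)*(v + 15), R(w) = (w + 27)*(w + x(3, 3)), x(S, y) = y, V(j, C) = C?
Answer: -4/165621 ≈ -2.4152e-5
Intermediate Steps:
R(w) = (3 + w)*(27 + w) (R(w) = (w + 27)*(w + 3) = (27 + w)*(3 + w) = (3 + w)*(27 + w))
t(W, v) = -9/4 + W*(15 + v)/2 (t(W, v) = -9/4 + ((W + W)*(v + 15))/4 = -9/4 + ((2*W)*(15 + v))/4 = -9/4 + (2*W*(15 + v))/4 = -9/4 + W*(15 + v)/2)
1/(t(703, R(-12)) + V(69, 777)) = 1/((-9/4 + (15/2)*703 + (1/2)*703*(81 + (-12)**2 + 30*(-12))) + 777) = 1/((-9/4 + 10545/2 + (1/2)*703*(81 + 144 - 360)) + 777) = 1/((-9/4 + 10545/2 + (1/2)*703*(-135)) + 777) = 1/((-9/4 + 10545/2 - 94905/2) + 777) = 1/(-168729/4 + 777) = 1/(-165621/4) = -4/165621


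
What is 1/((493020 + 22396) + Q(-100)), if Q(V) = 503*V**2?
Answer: 1/5545416 ≈ 1.8033e-7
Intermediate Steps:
1/((493020 + 22396) + Q(-100)) = 1/((493020 + 22396) + 503*(-100)**2) = 1/(515416 + 503*10000) = 1/(515416 + 5030000) = 1/5545416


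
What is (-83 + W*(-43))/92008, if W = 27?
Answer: -311/23002 ≈ -0.013521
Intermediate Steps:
(-83 + W*(-43))/92008 = (-83 + 27*(-43))/92008 = (-83 - 1161)*(1/92008) = -1244*1/92008 = -311/23002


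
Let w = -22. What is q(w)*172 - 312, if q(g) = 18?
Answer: 2784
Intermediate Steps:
q(w)*172 - 312 = 18*172 - 312 = 3096 - 312 = 2784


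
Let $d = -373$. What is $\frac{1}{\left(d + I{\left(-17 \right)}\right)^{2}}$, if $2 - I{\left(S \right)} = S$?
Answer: $\frac{1}{125316} \approx 7.9798 \cdot 10^{-6}$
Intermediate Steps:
$I{\left(S \right)} = 2 - S$
$\frac{1}{\left(d + I{\left(-17 \right)}\right)^{2}} = \frac{1}{\left(-373 + \left(2 - -17\right)\right)^{2}} = \frac{1}{\left(-373 + \left(2 + 17\right)\right)^{2}} = \frac{1}{\left(-373 + 19\right)^{2}} = \frac{1}{\left(-354\right)^{2}} = \frac{1}{125316}$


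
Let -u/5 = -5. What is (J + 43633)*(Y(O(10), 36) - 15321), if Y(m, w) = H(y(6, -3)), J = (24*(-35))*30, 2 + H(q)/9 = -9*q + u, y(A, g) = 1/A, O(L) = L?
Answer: -557690415/2 ≈ -2.7885e+8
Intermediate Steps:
u = 25 (u = -5*(-5) = 25)
y(A, g) = 1/A
H(q) = 207 - 81*q (H(q) = -18 + 9*(-9*q + 25) = -18 + 9*(25 - 9*q) = -18 + (225 - 81*q) = 207 - 81*q)
J = -25200 (J = -840*30 = -25200)
Y(m, w) = 387/2 (Y(m, w) = 207 - 81/6 = 207 - 81*⅙ = 207 - 27/2 = 387/2)
(J + 43633)*(Y(O(10), 36) - 15321) = (-25200 + 43633)*(387/2 - 15321) = 18433*(-30255/2) = -557690415/2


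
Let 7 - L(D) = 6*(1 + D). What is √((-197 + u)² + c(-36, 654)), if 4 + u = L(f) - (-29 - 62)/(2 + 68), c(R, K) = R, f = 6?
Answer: √5504809/10 ≈ 234.62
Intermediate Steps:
L(D) = 1 - 6*D (L(D) = 7 - 6*(1 + D) = 7 - (6 + 6*D) = 7 + (-6 - 6*D) = 1 - 6*D)
u = -377/10 (u = -4 + ((1 - 6*6) - (-29 - 62)/(2 + 68)) = -4 + ((1 - 36) - (-91)/70) = -4 + (-35 - (-91)/70) = -4 + (-35 - 1*(-13/10)) = -4 + (-35 + 13/10) = -4 - 337/10 = -377/10 ≈ -37.700)
√((-197 + u)² + c(-36, 654)) = √((-197 - 377/10)² - 36) = √((-2347/10)² - 36) = √(5508409/100 - 36) = √(5504809/100) = √5504809/10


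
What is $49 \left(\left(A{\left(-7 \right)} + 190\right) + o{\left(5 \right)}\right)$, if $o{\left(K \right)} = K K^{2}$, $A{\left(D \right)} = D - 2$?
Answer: $14994$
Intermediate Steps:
$A{\left(D \right)} = -2 + D$
$o{\left(K \right)} = K^{3}$
$49 \left(\left(A{\left(-7 \right)} + 190\right) + o{\left(5 \right)}\right) = 49 \left(\left(\left(-2 - 7\right) + 190\right) + 5^{3}\right) = 49 \left(\left(-9 + 190\right) + 125\right) = 49 \left(181 + 125\right) = 49 \cdot 306 = 14994$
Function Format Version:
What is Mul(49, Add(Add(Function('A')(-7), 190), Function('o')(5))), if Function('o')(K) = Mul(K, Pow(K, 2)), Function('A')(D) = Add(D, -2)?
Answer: 14994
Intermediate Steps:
Function('A')(D) = Add(-2, D)
Function('o')(K) = Pow(K, 3)
Mul(49, Add(Add(Function('A')(-7), 190), Function('o')(5))) = Mul(49, Add(Add(Add(-2, -7), 190), Pow(5, 3))) = Mul(49, Add(Add(-9, 190), 125)) = Mul(49, Add(181, 125)) = Mul(49, 306) = 14994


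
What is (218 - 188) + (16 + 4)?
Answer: 50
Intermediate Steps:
(218 - 188) + (16 + 4) = 30 + 20 = 50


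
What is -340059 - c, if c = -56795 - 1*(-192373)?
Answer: -475637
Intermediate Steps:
c = 135578 (c = -56795 + 192373 = 135578)
-340059 - c = -340059 - 1*135578 = -340059 - 135578 = -475637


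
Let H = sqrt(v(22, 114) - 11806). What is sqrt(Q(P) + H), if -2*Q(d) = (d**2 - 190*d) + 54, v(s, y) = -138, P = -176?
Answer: sqrt(-32235 + 2*I*sqrt(2986)) ≈ 0.3044 + 179.54*I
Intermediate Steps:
Q(d) = -27 + 95*d - d**2/2 (Q(d) = -((d**2 - 190*d) + 54)/2 = -(54 + d**2 - 190*d)/2 = -27 + 95*d - d**2/2)
H = 2*I*sqrt(2986) (H = sqrt(-138 - 11806) = sqrt(-11944) = 2*I*sqrt(2986) ≈ 109.29*I)
sqrt(Q(P) + H) = sqrt((-27 + 95*(-176) - 1/2*(-176)**2) + 2*I*sqrt(2986)) = sqrt((-27 - 16720 - 1/2*30976) + 2*I*sqrt(2986)) = sqrt((-27 - 16720 - 15488) + 2*I*sqrt(2986)) = sqrt(-32235 + 2*I*sqrt(2986))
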